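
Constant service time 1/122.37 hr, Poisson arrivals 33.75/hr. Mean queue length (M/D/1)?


ρ = 33.75/122.37 = 0.2758
M/D/1: Lq = ρ²/(2(1−ρ)) = 0.07607/(2·0.7242) = 0.05252

Final: 0.05252


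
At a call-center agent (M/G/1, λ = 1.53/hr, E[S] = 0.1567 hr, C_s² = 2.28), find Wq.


ρ = λ·E[S] = 1.53·0.1567 = 0.2398
E[S²] = E[S]²(1+C_s²) = 0.1567²·(1+2.28) = 0.080540
Wq = λ·E[S²]/(2(1−ρ)) = 1.53·0.080540/(2·0.7602) = 0.08104 hr

Final: 0.08104 hr


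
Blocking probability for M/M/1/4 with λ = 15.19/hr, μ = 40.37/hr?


ρ = λ/μ = 15.19/40.37 = 0.3763
P_K = (1−ρ)ρ^K/(1−ρ^(K+1)) = (0.6237·0.020045)/(1 − 0.007542)
= 0.012502/0.992458 = 0.012597

Final: 0.012597


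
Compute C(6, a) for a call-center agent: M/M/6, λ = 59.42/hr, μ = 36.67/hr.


a = λ/μ = 1.6204; ρ = a/6 = 0.2701
P₀ = 0.197740 (from M/M/c formula)
C(c,a) = [a^c/(c!(1−ρ))]·P₀ = [18.10216/(720·0.7299)]·0.197740
= 0.03444·0.197740 = 0.006811

Final: 0.006811


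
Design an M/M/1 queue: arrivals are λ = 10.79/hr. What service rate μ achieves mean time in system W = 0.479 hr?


W = 1/(μ−λ) ⇒ μ − λ = 1/W = 1/0.479 = 2.0877
μ = λ + 1/W = 10.79 + 2.0877 = 12.8777 per hr

Final: 12.8777 /hr


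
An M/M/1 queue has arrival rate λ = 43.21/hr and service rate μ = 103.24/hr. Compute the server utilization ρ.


ρ = λ/μ = 43.21/103.24 = 0.4185

Final: 0.4185


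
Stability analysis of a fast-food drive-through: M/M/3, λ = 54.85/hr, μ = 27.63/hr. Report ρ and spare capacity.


Total capacity cμ = 3·27.63 = 82.89/hr
ρ = λ/(cμ) = 54.85/82.89 = 0.6617
Stable ⇔ ρ < 1: YES
Spare capacity = cμ − λ = 82.89 − 54.85 = 28.04/hr

Final: ρ = 0.6617; stable; margin = 28.04/hr


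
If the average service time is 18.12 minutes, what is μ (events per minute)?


μ = 1/(service time) in consistent units.
1 minute = 1 min, so μ = 1/18.12 = 0.05519 per minute

Final: 0.05519 /min


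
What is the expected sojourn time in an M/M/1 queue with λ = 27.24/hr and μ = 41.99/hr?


W = 1/(μ−λ) = 1/(41.99 − 27.24) = 1/14.75 = 0.06780 hr

Final: 0.06780 hr


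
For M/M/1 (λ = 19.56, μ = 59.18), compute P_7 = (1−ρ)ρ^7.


ρ = 19.56/59.18 = 0.3305
P_n = (1−ρ)·ρ^n = (1 − 0.3305)·0.3305^7 = 0.6695·0.0004309 = 0.0002885

Final: 0.0002885


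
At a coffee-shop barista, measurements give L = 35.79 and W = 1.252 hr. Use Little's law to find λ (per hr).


λ = L/W = 35.79/1.252 = 28.5863 /hr

Final: 28.5863 /hr


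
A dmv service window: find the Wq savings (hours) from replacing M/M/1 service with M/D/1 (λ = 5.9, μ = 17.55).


ρ = 5.9/17.55 = 0.3362
Wq(M/M/1) = ρ/(μ−λ) = 0.3362/11.65 = 0.02886 hr
Wq(M/D/1) = ρ/(2(μ−λ)) = 0.01443 hr
Savings = 0.02886 − 0.01443 = 0.01443 hr

Final: 0.01443 hr


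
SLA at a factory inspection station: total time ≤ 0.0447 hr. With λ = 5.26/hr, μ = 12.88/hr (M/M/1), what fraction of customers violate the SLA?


W ~ Exponential(μ−λ) for M/M/1.
μ − λ = 12.88 − 5.26 = 7.6200
P(W > t) = e^{−(μ−λ)t} = e^{−0.3406} = 0.711333

Final: 0.711333


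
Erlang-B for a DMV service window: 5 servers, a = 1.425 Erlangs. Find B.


B(c,a) = (a^c/c!) / Σ_{k=0}^{c} a^k/k!
a^5/5! = 0.048966
Σ terms (k=0..5): 1.00000 + 1.42500 + 1.01531 + 0.48227 + 0.17181 + 0.04897 = 4.143362
B = 0.048966/4.143362 = 0.011818

Final: 0.011818


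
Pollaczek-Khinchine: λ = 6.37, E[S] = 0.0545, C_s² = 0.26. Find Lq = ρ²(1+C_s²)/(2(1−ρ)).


ρ = λ·E[S] = 6.37·0.0545 = 0.3472
Lq = ρ²(1+C_s²)/(2(1−ρ)) = 0.1205·(1+0.26)/(2·0.6528)
= 0.1205·1.2600/1.3057 = 0.11631

Final: 0.11631


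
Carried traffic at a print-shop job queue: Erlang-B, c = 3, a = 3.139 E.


B(3,3.139) = 0.362498 (Erlang-B)
Carried load = a(1 − B) = 3.139·(1 − 0.362498) = 3.139·0.637502 = 2.0011 E

Final: 2.0011 Erlangs


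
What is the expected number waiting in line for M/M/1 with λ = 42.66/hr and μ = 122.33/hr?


ρ = 42.66/122.33 = 0.3487
Lq = ρ²/(1−ρ) = 0.1216/0.6513 = 0.1867

Final: 0.1867


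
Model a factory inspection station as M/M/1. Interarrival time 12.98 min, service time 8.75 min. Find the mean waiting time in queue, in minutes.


λ = 60/12.98 = 4.6225 /hr
μ = 60/8.75 = 6.8571 /hr
ρ = λ/μ = 4.6225/6.8571 = 0.6741
Wq = ρ/(μ−λ) = 0.6741/(6.8571−4.6225) = 0.30166 hr
In minutes: 0.30166·60 = 18.100 min

Final: 18.100 min


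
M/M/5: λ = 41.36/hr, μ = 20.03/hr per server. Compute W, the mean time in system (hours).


a = 2.0649; ρ = 0.4130; P₀ = 0.125713
Lq = P₀·a^c·ρ/(c!(1−ρ)²) = 0.04713
Wq = Lq/λ = 0.04713/41.36 = 0.001140 hr
W = Wq + 1/μ = 0.001140 + 0.04993 = 0.05106 hr

Final: 0.05106 hr


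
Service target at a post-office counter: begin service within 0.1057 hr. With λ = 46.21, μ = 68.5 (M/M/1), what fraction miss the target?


ρ = 46.21/68.5 = 0.6746
P(Wq > t) = ρ·e^{−(μ−λ)t} = 0.6746·e^{−2.3561}
= 0.6746·0.094794 = 0.063948

Final: 0.063948


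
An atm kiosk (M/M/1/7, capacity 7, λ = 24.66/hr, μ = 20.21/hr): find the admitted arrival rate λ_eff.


ρ = 1.2202; P_K = (1−ρ)ρ^7/(1−ρ^8) = 0.226562
λ_eff = λ(1 − P_K) = 24.66·(1 − 0.226562) = 24.66·0.773438 = 19.0730 /hr

Final: 19.0730 /hr


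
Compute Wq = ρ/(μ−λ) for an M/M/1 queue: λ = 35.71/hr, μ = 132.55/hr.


ρ = 35.71/132.55 = 0.2694
Wq = ρ/(μ−λ) = 0.2694/(132.55 − 35.71) = 0.2694/96.84 = 0.002782 hr

Final: 0.002782 hr


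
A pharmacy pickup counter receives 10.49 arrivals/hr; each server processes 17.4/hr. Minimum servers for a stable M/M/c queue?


Stability requires cμ > λ ⇔ c > λ/μ.
λ/μ = 10.49/17.4 = 0.6029
Minimum integer c = ⌊0.6029⌋ + 1 = 1
Check: 1·17.4 = 17.40 > 10.49, while 0·17.4 = 0.00 ≤ 10.49

Final: 1 servers


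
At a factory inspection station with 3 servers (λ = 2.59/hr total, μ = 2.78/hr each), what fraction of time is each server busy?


ρ = λ/(cμ) = 2.59/(3·2.78) = 2.59/8.34 = 0.3106

Final: 0.3106


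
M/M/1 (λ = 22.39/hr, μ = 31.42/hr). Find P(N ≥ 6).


ρ = 22.39/31.42 = 0.7126
P(N ≥ n) = ρ^n = 0.7126^6 = 0.130945

Final: 0.130945


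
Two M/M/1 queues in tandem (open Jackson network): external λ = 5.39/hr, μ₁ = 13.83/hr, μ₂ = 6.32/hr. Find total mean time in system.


Each node sees arrival rate λ = 5.39/hr (tandem ⇒ throughput preserved).
W₁ = 1/(μ₁−λ) = 1/(13.83−5.39) = 0.11848 hr
W₂ = 1/(μ₂−λ) = 1/(6.32−5.39) = 1.07527 hr
W_total = W₁ + W₂ = 0.11848 + 1.07527 = 1.19375 hr

Final: 1.19375 hr


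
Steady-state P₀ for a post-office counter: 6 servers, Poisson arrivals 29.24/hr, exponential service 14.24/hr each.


a = λ/μ = 29.24/14.24 = 2.0534; ρ = a/c = 0.3422
Σ_{k=0}^{5} a^k/k! (terms k=0..5) = 1.00000 + 2.05337 + 2.10817 + 1.44295 + 0.74073 + 0.30420 = 7.64941
Tail: a^6/(6!(1−ρ)) = 74.95563/(720·0.6578) = 0.15827
P₀ = 1/(7.64941 + 0.15827) = 1/7.80768 = 0.128079

Final: 0.128079


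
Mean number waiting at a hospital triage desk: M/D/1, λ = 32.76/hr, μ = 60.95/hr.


ρ = 32.76/60.95 = 0.5375
M/D/1: Lq = ρ²/(2(1−ρ)) = 0.2889/(2·0.4625) = 0.31231

Final: 0.31231


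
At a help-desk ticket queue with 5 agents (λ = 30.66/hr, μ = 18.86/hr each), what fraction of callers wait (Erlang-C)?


a = λ/μ = 1.6257; ρ = a/5 = 0.3251
P₀ = 0.196297 (from M/M/c formula)
C(c,a) = [a^c/(c!(1−ρ))]·P₀ = [11.35409/(120·0.6749)]·0.196297
= 0.14020·0.196297 = 0.027521

Final: 0.027521


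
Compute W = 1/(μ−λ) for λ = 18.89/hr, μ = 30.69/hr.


W = 1/(μ−λ) = 1/(30.69 − 18.89) = 1/11.80 = 0.08475 hr

Final: 0.08475 hr


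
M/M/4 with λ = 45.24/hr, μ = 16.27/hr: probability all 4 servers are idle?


a = λ/μ = 45.24/16.27 = 2.7806; ρ = a/c = 0.6951
Σ_{k=0}^{3} a^k/k! (terms k=0..3) = 1.00000 + 2.78058 + 3.86581 + 3.58306 = 11.22944
Tail: a^4/(4!(1−ρ)) = 59.77783/(24·0.3049) = 8.17024
P₀ = 1/(11.22944 + 8.17024) = 1/19.39968 = 0.051547

Final: 0.051547


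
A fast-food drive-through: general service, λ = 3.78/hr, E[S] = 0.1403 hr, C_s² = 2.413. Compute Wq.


ρ = λ·E[S] = 3.78·0.1403 = 0.5303
E[S²] = E[S]²(1+C_s²) = 0.1403²·(1+2.413) = 0.067182
Wq = λ·E[S²]/(2(1−ρ)) = 3.78·0.067182/(2·0.4697) = 0.27035 hr

Final: 0.27035 hr


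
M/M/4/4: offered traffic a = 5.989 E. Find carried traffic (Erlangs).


B(4,5.989) = 0.468861 (Erlang-B)
Carried load = a(1 − B) = 5.989·(1 − 0.468861) = 5.989·0.531139 = 3.1810 E

Final: 3.1810 Erlangs


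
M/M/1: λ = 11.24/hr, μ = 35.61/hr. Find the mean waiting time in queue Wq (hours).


ρ = 11.24/35.61 = 0.3156
Wq = ρ/(μ−λ) = 0.3156/(35.61 − 11.24) = 0.3156/24.37 = 0.01295 hr

Final: 0.01295 hr


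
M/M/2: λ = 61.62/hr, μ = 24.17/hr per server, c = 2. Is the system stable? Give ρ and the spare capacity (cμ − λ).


Total capacity cμ = 2·24.17 = 48.34/hr
ρ = λ/(cμ) = 61.62/48.34 = 1.2747
Stable ⇔ ρ < 1: NO
Spare capacity = cμ − λ = 48.34 − 61.62 = -13.28/hr

Final: ρ = 1.2747; unstable; margin = -13.28/hr


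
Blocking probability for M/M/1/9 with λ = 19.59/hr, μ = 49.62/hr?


ρ = λ/μ = 19.59/49.62 = 0.3948
P_K = (1−ρ)ρ^K/(1−ρ^(K+1)) = (0.6052·0.0002330)/(1 − 0.00009200)
= 0.0001410/0.999908 = 0.0001410

Final: 0.0001410


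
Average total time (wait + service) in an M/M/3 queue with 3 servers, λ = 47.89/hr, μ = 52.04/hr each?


a = 0.9203; ρ = 0.3068; P₀ = 0.395093
Lq = P₀·a^c·ρ/(c!(1−ρ)²) = 0.03276
Wq = Lq/λ = 0.03276/47.89 = 0.0006840 hr
W = Wq + 1/μ = 0.0006840 + 0.01922 = 0.01990 hr

Final: 0.01990 hr


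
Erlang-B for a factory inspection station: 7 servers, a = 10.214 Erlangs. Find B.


B(c,a) = (a^c/c!) / Σ_{k=0}^{c} a^k/k!
a^7/7! = 2301.126205
Σ terms (k=0..7): 1.00000 + 10.21400 + 52.16290 + 177.59728 + 453.49465 + 926.39888 + 1577.03969 + 2301.12621 = 5499.033613
B = 2301.126205/5499.033613 = 0.418460

Final: 0.418460


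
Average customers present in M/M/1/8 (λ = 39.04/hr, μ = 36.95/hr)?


ρ = 39.04/36.95 = 1.0566
L = ρ[1 − (K+1)ρ^K + Kρ^(K+1)] / [(1−ρ)(1−ρ^(K+1))]
Numerator: 1.0566·(1 − 9·1.552970 + 8·1.640810) = 0.158225
Denominator: (-0.05656)·(-0.640810) = 0.036246
L = 0.158225/0.036246 = 4.3653

Final: 4.3653


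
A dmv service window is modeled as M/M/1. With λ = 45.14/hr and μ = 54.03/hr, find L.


ρ = λ/μ = 45.14/54.03 = 0.8355
L = ρ/(1−ρ) = 0.8355/(1 − 0.8355) = 0.8355/0.1645 = 5.0776

Final: 5.0776


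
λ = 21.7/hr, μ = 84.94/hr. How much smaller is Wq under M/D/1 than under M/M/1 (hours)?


ρ = 21.7/84.94 = 0.2555
Wq(M/M/1) = ρ/(μ−λ) = 0.2555/63.24 = 0.004040 hr
Wq(M/D/1) = ρ/(2(μ−λ)) = 0.002020 hr
Savings = 0.004040 − 0.002020 = 0.002020 hr

Final: 0.002020 hr


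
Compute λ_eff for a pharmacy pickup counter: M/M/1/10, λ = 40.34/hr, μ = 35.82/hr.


ρ = 1.1262; P_K = (1−ρ)ρ^10/(1−ρ^11) = 0.153611
λ_eff = λ(1 − P_K) = 40.34·(1 − 0.153611) = 40.34·0.846389 = 34.1433 /hr

Final: 34.1433 /hr


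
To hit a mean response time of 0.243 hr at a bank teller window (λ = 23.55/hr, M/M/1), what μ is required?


W = 1/(μ−λ) ⇒ μ − λ = 1/W = 1/0.243 = 4.1152
μ = λ + 1/W = 23.55 + 4.1152 = 27.6652 per hr

Final: 27.6652 /hr


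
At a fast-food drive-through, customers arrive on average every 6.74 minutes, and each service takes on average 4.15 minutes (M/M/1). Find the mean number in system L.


λ = 60/6.74 = 8.9021 /hr
μ = 60/4.15 = 14.4578 /hr
ρ = λ/μ = 8.9021/14.4578 = 0.6157
L = ρ/(1−ρ) = 0.6157/0.3843 = 1.6023

Final: 1.6023


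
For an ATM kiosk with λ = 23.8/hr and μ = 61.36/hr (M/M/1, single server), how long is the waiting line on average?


ρ = 23.8/61.36 = 0.3879
Lq = ρ²/(1−ρ) = 0.1504/0.6121 = 0.2458

Final: 0.2458


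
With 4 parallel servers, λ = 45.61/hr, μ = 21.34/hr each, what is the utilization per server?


ρ = λ/(cμ) = 45.61/(4·21.34) = 45.61/85.36 = 0.5343

Final: 0.5343


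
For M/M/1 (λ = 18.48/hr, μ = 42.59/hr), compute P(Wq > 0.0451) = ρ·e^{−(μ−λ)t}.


ρ = 18.48/42.59 = 0.4339
P(Wq > t) = ρ·e^{−(μ−λ)t} = 0.4339·e^{−1.0874}
= 0.4339·0.337105 = 0.146271

Final: 0.146271


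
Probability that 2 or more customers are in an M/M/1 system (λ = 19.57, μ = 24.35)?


ρ = 19.57/24.35 = 0.8037
P(N ≥ n) = ρ^n = 0.8037^2 = 0.645927

Final: 0.645927


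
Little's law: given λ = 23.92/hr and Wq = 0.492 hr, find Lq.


Lq = λWq = 23.92·0.492 = 11.7686

Final: 11.7686


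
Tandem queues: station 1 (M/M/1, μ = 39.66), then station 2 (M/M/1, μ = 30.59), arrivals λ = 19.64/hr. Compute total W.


Each node sees arrival rate λ = 19.64/hr (tandem ⇒ throughput preserved).
W₁ = 1/(μ₁−λ) = 1/(39.66−19.64) = 0.04995 hr
W₂ = 1/(μ₂−λ) = 1/(30.59−19.64) = 0.09132 hr
W_total = W₁ + W₂ = 0.04995 + 0.09132 = 0.14127 hr

Final: 0.14127 hr


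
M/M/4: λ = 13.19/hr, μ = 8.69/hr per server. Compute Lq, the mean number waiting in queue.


a = λ/μ = 1.5178; ρ = a/4 = 0.3795
P₀ = 0.216970
Lq = P₀·a^c·ρ / (c!·(1−ρ)²) = 0.216970·5.30762·0.3795/(24·0.38507)
= 0.04728

Final: 0.04728


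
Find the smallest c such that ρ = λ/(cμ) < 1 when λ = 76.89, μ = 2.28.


Stability requires cμ > λ ⇔ c > λ/μ.
λ/μ = 76.89/2.28 = 33.7237
Minimum integer c = ⌊33.7237⌋ + 1 = 34
Check: 34·2.28 = 77.52 > 76.89, while 33·2.28 = 75.24 ≤ 76.89

Final: 34 servers


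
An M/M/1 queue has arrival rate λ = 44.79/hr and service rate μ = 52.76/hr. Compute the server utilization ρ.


ρ = λ/μ = 44.79/52.76 = 0.8489

Final: 0.8489


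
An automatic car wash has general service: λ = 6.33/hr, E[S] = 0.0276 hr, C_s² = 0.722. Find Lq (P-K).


ρ = λ·E[S] = 6.33·0.0276 = 0.1747
Lq = ρ²(1+C_s²)/(2(1−ρ)) = 0.03052·(1+0.722)/(2·0.8253)
= 0.03052·1.7220/1.6506 = 0.03184

Final: 0.03184


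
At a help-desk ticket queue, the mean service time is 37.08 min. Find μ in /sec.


μ = 1/(service time) in consistent units.
1 second = 0.0166667 min, so μ = 0.0166667/37.08 = 0.0004495 per second

Final: 0.0004495 /sec


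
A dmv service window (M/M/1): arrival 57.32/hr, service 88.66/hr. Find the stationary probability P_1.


ρ = 57.32/88.66 = 0.6465
P_n = (1−ρ)·ρ^n = (1 − 0.6465)·0.6465^1 = 0.3535·0.646515 = 0.228533

Final: 0.228533


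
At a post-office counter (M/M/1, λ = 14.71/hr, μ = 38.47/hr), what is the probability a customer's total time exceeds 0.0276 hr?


W ~ Exponential(μ−λ) for M/M/1.
μ − λ = 38.47 − 14.71 = 23.7600
P(W > t) = e^{−(μ−λ)t} = e^{−0.6558} = 0.519039

Final: 0.519039


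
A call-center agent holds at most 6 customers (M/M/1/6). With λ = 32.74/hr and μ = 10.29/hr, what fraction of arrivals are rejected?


ρ = λ/μ = 32.74/10.29 = 3.1817
P_K = (1−ρ)ρ^K/(1−ρ^(K+1)) = (-2.1817·1037.480164)/(1 − 3300.981590)
= -2263.501426/-3299.981590 = 0.685913

Final: 0.685913


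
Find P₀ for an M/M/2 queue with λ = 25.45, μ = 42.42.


a = λ/μ = 25.45/42.42 = 0.6000; ρ = a/c = 0.3000
Σ_{k=0}^{1} a^k/k! (terms k=0..1) = 1.00000 + 0.59995 = 1.59995
Tail: a^2/(2!(1−ρ)) = 0.35994/(2·0.7000) = 0.25709
P₀ = 1/(1.59995 + 0.25709) = 1/1.85705 = 0.538489

Final: 0.538489


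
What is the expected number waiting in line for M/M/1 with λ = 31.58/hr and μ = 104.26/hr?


ρ = 31.58/104.26 = 0.3029
Lq = ρ²/(1−ρ) = 0.09175/0.6971 = 0.1316

Final: 0.1316


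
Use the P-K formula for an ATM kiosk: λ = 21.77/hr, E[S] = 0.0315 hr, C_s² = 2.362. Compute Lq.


ρ = λ·E[S] = 21.77·0.0315 = 0.6858
Lq = ρ²(1+C_s²)/(2(1−ρ)) = 0.4703·(1+2.362)/(2·0.3142)
= 0.4703·3.3620/0.6285 = 2.51558

Final: 2.51558


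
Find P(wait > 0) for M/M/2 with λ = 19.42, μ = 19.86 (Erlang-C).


a = λ/μ = 0.9778; ρ = a/2 = 0.4889
P₀ = 0.343253 (from M/M/c formula)
C(c,a) = [a^c/(c!(1−ρ))]·P₀ = [0.95618/(2·0.5111)]·0.343253
= 0.93546·0.343253 = 0.321098

Final: 0.321098


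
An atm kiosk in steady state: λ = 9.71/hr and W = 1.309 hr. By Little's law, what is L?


L = λW = 9.71·1.309 = 12.7104

Final: 12.7104


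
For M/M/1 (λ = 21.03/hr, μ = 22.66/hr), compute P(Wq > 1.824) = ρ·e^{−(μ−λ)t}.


ρ = 21.03/22.66 = 0.9281
P(Wq > t) = ρ·e^{−(μ−λ)t} = 0.9281·e^{−2.9731}
= 0.9281·0.051143 = 0.047465

Final: 0.047465


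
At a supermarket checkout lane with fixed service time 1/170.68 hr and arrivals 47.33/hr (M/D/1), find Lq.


ρ = 47.33/170.68 = 0.2773
M/D/1: Lq = ρ²/(2(1−ρ)) = 0.07690/(2·0.7227) = 0.05320

Final: 0.05320


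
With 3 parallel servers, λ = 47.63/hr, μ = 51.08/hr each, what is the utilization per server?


ρ = λ/(cμ) = 47.63/(3·51.08) = 47.63/153.24 = 0.3108

Final: 0.3108


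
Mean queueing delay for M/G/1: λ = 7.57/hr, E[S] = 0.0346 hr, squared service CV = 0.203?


ρ = λ·E[S] = 7.57·0.0346 = 0.2619
E[S²] = E[S]²(1+C_s²) = 0.0346²·(1+0.203) = 0.001440
Wq = λ·E[S²]/(2(1−ρ)) = 7.57·0.001440/(2·0.7381) = 0.007386 hr

Final: 0.007386 hr


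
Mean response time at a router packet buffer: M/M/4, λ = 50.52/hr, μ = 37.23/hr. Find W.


a = 1.3570; ρ = 0.3392; P₀ = 0.255891
Lq = P₀·a^c·ρ/(c!(1−ρ)²) = 0.02809
Wq = Lq/λ = 0.02809/50.52 = 0.0005560 hr
W = Wq + 1/μ = 0.0005560 + 0.02686 = 0.02742 hr

Final: 0.02742 hr


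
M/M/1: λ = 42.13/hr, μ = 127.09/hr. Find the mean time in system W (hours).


W = 1/(μ−λ) = 1/(127.09 − 42.13) = 1/84.96 = 0.01177 hr

Final: 0.01177 hr


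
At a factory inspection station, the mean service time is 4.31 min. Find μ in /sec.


μ = 1/(service time) in consistent units.
1 second = 0.0166667 min, so μ = 0.0166667/4.31 = 0.003867 per second

Final: 0.003867 /sec


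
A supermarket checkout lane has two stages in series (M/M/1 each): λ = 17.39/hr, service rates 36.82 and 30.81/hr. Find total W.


Each node sees arrival rate λ = 17.39/hr (tandem ⇒ throughput preserved).
W₁ = 1/(μ₁−λ) = 1/(36.82−17.39) = 0.05147 hr
W₂ = 1/(μ₂−λ) = 1/(30.81−17.39) = 0.07452 hr
W_total = W₁ + W₂ = 0.05147 + 0.07452 = 0.12598 hr

Final: 0.12598 hr


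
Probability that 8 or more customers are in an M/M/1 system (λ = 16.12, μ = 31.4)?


ρ = 16.12/31.4 = 0.5134
P(N ≥ n) = ρ^n = 0.5134^8 = 0.004825

Final: 0.004825


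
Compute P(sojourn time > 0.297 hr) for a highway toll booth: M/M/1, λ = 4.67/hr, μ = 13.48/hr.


W ~ Exponential(μ−λ) for M/M/1.
μ − λ = 13.48 − 4.67 = 8.8100
P(W > t) = e^{−(μ−λ)t} = e^{−2.6166} = 0.073053

Final: 0.073053


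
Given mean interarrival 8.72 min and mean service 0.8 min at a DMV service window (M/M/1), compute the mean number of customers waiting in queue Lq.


λ = 60/8.72 = 6.8807 /hr
μ = 60/0.8 = 75.0000 /hr
ρ = λ/μ = 6.8807/75.0000 = 0.09174
Lq = ρ²/(1−ρ) = 0.008417/0.9083 = 0.009267

Final: 0.009267


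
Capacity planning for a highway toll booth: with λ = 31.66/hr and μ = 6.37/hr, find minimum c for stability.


Stability requires cμ > λ ⇔ c > λ/μ.
λ/μ = 31.66/6.37 = 4.9702
Minimum integer c = ⌊4.9702⌋ + 1 = 5
Check: 5·6.37 = 31.85 > 31.66, while 4·6.37 = 25.48 ≤ 31.66

Final: 5 servers


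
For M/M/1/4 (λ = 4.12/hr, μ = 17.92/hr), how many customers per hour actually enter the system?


ρ = 0.2299; P_K = (1−ρ)ρ^4/(1−ρ^5) = 0.002153
λ_eff = λ(1 − P_K) = 4.12·(1 − 0.002153) = 4.12·0.997847 = 4.1111 /hr

Final: 4.1111 /hr


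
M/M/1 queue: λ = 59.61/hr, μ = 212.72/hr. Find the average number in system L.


ρ = λ/μ = 59.61/212.72 = 0.2802
L = ρ/(1−ρ) = 0.2802/(1 − 0.2802) = 0.2802/0.7198 = 0.3893

Final: 0.3893


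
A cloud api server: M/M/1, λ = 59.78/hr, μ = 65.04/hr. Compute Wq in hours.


ρ = 59.78/65.04 = 0.9191
Wq = ρ/(μ−λ) = 0.9191/(65.04 − 59.78) = 0.9191/5.26 = 0.1747 hr

Final: 0.1747 hr


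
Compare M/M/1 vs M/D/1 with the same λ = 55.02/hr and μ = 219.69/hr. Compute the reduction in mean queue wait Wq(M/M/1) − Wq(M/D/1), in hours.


ρ = 55.02/219.69 = 0.2504
Wq(M/M/1) = ρ/(μ−λ) = 0.2504/164.67 = 0.001521 hr
Wq(M/D/1) = ρ/(2(μ−λ)) = 0.0007604 hr
Savings = 0.001521 − 0.0007604 = 0.0007604 hr

Final: 0.0007604 hr


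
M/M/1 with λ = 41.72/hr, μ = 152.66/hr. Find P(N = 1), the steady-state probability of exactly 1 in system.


ρ = 41.72/152.66 = 0.2733
P_n = (1−ρ)·ρ^n = (1 − 0.2733)·0.2733^1 = 0.7267·0.273287 = 0.198601

Final: 0.198601


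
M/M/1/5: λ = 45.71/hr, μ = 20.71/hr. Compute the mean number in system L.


ρ = 45.71/20.71 = 2.2071
L = ρ[1 − (K+1)ρ^K + Kρ^(K+1)] / [(1−ρ)(1−ρ^(K+1))]
Numerator: 2.2071·(1 − 6·52.378808 + 5·115.607693) = 584.376451
Denominator: (-1.2071)·(-114.607693) = 138.348253
L = 584.376451/138.348253 = 4.2240

Final: 4.2240


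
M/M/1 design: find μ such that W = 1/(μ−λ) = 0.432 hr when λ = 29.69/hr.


W = 1/(μ−λ) ⇒ μ − λ = 1/W = 1/0.432 = 2.3148
μ = λ + 1/W = 29.69 + 2.3148 = 32.0048 per hr

Final: 32.0048 /hr


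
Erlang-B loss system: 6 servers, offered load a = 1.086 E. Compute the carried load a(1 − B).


B(6,1.086) = 0.0007692 (Erlang-B)
Carried load = a(1 − B) = 1.086·(1 − 0.0007692) = 1.086·0.999231 = 1.0852 E

Final: 1.0852 Erlangs


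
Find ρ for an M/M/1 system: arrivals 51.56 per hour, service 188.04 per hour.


ρ = λ/μ = 51.56/188.04 = 0.2742

Final: 0.2742


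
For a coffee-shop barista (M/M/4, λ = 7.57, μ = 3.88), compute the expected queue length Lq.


a = λ/μ = 1.9510; ρ = a/4 = 0.4878
P₀ = 0.137539
Lq = P₀·a^c·ρ / (c!·(1−ρ)²) = 0.137539·14.48961·0.4878/(24·0.26239)
= 0.15436

Final: 0.15436


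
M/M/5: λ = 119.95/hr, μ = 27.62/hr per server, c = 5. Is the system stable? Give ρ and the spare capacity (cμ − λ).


Total capacity cμ = 5·27.62 = 138.10/hr
ρ = λ/(cμ) = 119.95/138.10 = 0.8686
Stable ⇔ ρ < 1: YES
Spare capacity = cμ − λ = 138.10 − 119.95 = 18.15/hr

Final: ρ = 0.8686; stable; margin = 18.15/hr


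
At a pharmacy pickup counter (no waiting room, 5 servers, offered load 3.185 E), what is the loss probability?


B(c,a) = (a^c/c!) / Σ_{k=0}^{c} a^k/k!
a^5/5! = 2.731278
Σ terms (k=0..5): 1.00000 + 3.18500 + 5.07211 + 5.38489 + 4.28772 + 2.73128 = 21.661004
B = 2.731278/21.661004 = 0.126092

Final: 0.126092


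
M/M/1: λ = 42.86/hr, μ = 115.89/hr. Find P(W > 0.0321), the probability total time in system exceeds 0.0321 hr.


W ~ Exponential(μ−λ) for M/M/1.
μ − λ = 115.89 − 42.86 = 73.0300
P(W > t) = e^{−(μ−λ)t} = e^{−2.3443} = 0.095918

Final: 0.095918


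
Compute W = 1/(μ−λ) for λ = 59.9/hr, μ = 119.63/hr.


W = 1/(μ−λ) = 1/(119.63 − 59.9) = 1/59.73 = 0.01674 hr

Final: 0.01674 hr


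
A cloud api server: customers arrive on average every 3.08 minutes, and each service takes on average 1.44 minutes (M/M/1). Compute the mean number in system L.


λ = 60/3.08 = 19.4805 /hr
μ = 60/1.44 = 41.6667 /hr
ρ = λ/μ = 19.4805/41.6667 = 0.4675
L = ρ/(1−ρ) = 0.4675/0.5325 = 0.8780

Final: 0.8780


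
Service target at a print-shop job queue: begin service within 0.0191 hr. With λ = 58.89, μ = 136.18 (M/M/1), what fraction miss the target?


ρ = 58.89/136.18 = 0.4324
P(Wq > t) = ρ·e^{−(μ−λ)t} = 0.4324·e^{−1.4762}
= 0.4324·0.228495 = 0.098811

Final: 0.098811


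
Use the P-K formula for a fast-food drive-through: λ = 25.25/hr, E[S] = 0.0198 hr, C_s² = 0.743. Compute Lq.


ρ = λ·E[S] = 25.25·0.0198 = 0.5000
Lq = ρ²(1+C_s²)/(2(1−ρ)) = 0.2500·(1+0.743)/(2·0.5000)
= 0.2500·1.7430/1.0001 = 0.43562

Final: 0.43562


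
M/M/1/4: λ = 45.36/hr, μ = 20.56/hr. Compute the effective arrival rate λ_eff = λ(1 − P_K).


ρ = 2.2062; P_K = (1−ρ)ρ^4/(1−ρ^5) = 0.557401
λ_eff = λ(1 − P_K) = 45.36·(1 − 0.557401) = 45.36·0.442599 = 20.0763 /hr

Final: 20.0763 /hr


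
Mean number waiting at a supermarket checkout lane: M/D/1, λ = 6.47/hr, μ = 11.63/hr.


ρ = 6.47/11.63 = 0.5563
M/D/1: Lq = ρ²/(2(1−ρ)) = 0.3095/(2·0.4437) = 0.34878

Final: 0.34878


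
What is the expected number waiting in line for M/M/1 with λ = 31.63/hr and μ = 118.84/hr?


ρ = 31.63/118.84 = 0.2662
Lq = ρ²/(1−ρ) = 0.07084/0.7338 = 0.09653

Final: 0.09653


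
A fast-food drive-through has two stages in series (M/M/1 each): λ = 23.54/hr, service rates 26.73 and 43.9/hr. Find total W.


Each node sees arrival rate λ = 23.54/hr (tandem ⇒ throughput preserved).
W₁ = 1/(μ₁−λ) = 1/(26.73−23.54) = 0.31348 hr
W₂ = 1/(μ₂−λ) = 1/(43.9−23.54) = 0.04912 hr
W_total = W₁ + W₂ = 0.31348 + 0.04912 = 0.36260 hr

Final: 0.36260 hr


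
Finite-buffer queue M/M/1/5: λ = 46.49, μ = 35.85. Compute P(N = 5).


ρ = λ/μ = 46.49/35.85 = 1.2968
P_K = (1−ρ)ρ^K/(1−ρ^(K+1)) = (-0.2968·3.667346)/(1 − 4.755786)
= -1.088440/-3.755786 = 0.289803

Final: 0.289803


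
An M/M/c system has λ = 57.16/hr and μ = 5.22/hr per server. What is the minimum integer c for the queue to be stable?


Stability requires cμ > λ ⇔ c > λ/μ.
λ/μ = 57.16/5.22 = 10.9502
Minimum integer c = ⌊10.9502⌋ + 1 = 11
Check: 11·5.22 = 57.42 > 57.16, while 10·5.22 = 52.20 ≤ 57.16

Final: 11 servers


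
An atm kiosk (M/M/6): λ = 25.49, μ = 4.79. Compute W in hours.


a = 5.3215; ρ = 0.8869; P₀ = 0.002541
Lq = P₀·a^c·ρ/(c!(1−ρ)²) = 5.55941
Wq = Lq/λ = 5.55941/25.49 = 0.21810 hr
W = Wq + 1/μ = 0.21810 + 0.20877 = 0.42687 hr

Final: 0.42687 hr


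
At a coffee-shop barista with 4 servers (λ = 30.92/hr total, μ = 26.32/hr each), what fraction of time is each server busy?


ρ = λ/(cμ) = 30.92/(4·26.32) = 30.92/105.28 = 0.2937

Final: 0.2937


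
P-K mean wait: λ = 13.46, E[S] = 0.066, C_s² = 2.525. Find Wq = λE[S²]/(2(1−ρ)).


ρ = λ·E[S] = 13.46·0.066 = 0.8884
E[S²] = E[S]²(1+C_s²) = 0.066²·(1+2.525) = 0.015355
Wq = λ·E[S²]/(2(1−ρ)) = 13.46·0.015355/(2·0.1116) = 0.92564 hr

Final: 0.92564 hr


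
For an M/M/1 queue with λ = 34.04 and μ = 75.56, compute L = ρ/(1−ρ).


ρ = λ/μ = 34.04/75.56 = 0.4505
L = ρ/(1−ρ) = 0.4505/(1 − 0.4505) = 0.4505/0.5495 = 0.8198

Final: 0.8198


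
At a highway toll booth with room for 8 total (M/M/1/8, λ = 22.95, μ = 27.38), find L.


ρ = 22.95/27.38 = 0.8382
L = ρ[1 − (K+1)ρ^K + Kρ^(K+1)] / [(1−ρ)(1−ρ^(K+1))]
Numerator: 0.8382·(1 − 9·0.243665 + 8·0.204241) = 0.369597
Denominator: (0.1618)·(0.795759) = 0.128751
L = 0.369597/0.128751 = 2.8706

Final: 2.8706


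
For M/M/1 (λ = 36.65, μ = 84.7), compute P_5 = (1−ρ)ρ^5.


ρ = 36.65/84.7 = 0.4327
P_n = (1−ρ)·ρ^n = (1 − 0.4327)·0.4327^5 = 0.5673·0.015169 = 0.008605

Final: 0.008605


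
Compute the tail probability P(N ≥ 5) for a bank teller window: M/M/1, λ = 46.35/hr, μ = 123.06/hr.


ρ = 46.35/123.06 = 0.3766
P(N ≥ n) = ρ^n = 0.3766^5 = 0.007580

Final: 0.007580


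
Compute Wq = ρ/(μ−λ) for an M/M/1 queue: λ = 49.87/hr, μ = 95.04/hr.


ρ = 49.87/95.04 = 0.5247
Wq = ρ/(μ−λ) = 0.5247/(95.04 − 49.87) = 0.5247/45.17 = 0.01162 hr

Final: 0.01162 hr


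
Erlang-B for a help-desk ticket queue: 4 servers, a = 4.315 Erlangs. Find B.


B(c,a) = (a^c/c!) / Σ_{k=0}^{c} a^k/k!
a^4/4! = 14.444814
Σ terms (k=0..4): 1.00000 + 4.31500 + 9.30961 + 13.39033 + 14.44481 = 42.459753
B = 14.444814/42.459753 = 0.340200

Final: 0.340200


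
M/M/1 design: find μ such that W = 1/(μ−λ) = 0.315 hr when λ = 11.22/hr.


W = 1/(μ−λ) ⇒ μ − λ = 1/W = 1/0.315 = 3.1746
μ = λ + 1/W = 11.22 + 3.1746 = 14.3946 per hr

Final: 14.3946 /hr


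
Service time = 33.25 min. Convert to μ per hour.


μ = 1/(service time) in consistent units.
1 hour = 60 min, so μ = 60/33.25 = 1.8045 per hour

Final: 1.8045 /hr


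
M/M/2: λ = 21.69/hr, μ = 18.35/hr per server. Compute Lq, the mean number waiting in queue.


a = λ/μ = 1.1820; ρ = a/2 = 0.5910
P₀ = 0.257065
Lq = P₀·a^c·ρ / (c!·(1−ρ)²) = 0.257065·1.39716·0.5910/(2·0.16727)
= 0.63449

Final: 0.63449


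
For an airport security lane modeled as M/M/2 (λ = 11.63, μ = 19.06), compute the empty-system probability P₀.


a = λ/μ = 11.63/19.06 = 0.6102; ρ = a/c = 0.3051
Σ_{k=0}^{1} a^k/k! (terms k=0..1) = 1.00000 + 0.61018 = 1.61018
Tail: a^2/(2!(1−ρ)) = 0.37232/(2·0.6949) = 0.26789
P₀ = 1/(1.61018 + 0.26789) = 1/1.87807 = 0.532462

Final: 0.532462


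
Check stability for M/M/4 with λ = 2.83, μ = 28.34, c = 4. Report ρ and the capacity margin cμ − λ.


Total capacity cμ = 4·28.34 = 113.36/hr
ρ = λ/(cμ) = 2.83/113.36 = 0.02496
Stable ⇔ ρ < 1: YES
Spare capacity = cμ − λ = 113.36 − 2.83 = 110.53/hr

Final: ρ = 0.02496; stable; margin = 110.53/hr


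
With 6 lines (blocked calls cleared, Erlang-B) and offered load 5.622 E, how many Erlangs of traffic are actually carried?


B(6,5.622) = 0.237921 (Erlang-B)
Carried load = a(1 − B) = 5.622·(1 − 0.237921) = 5.622·0.762079 = 4.2844 E

Final: 4.2844 Erlangs


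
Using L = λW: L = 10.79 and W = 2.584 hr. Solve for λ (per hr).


λ = L/W = 10.79/2.584 = 4.1757 /hr

Final: 4.1757 /hr


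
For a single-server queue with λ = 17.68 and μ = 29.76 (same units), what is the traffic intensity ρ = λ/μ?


ρ = λ/μ = 17.68/29.76 = 0.5941

Final: 0.5941


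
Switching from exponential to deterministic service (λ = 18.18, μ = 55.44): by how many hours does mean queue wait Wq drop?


ρ = 18.18/55.44 = 0.3279
Wq(M/M/1) = ρ/(μ−λ) = 0.3279/37.26 = 0.008801 hr
Wq(M/D/1) = ρ/(2(μ−λ)) = 0.004400 hr
Savings = 0.008801 − 0.004400 = 0.004400 hr

Final: 0.004400 hr


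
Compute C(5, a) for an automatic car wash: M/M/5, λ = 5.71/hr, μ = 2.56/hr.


a = λ/μ = 2.2305; ρ = a/5 = 0.4461
P₀ = 0.106053 (from M/M/c formula)
C(c,a) = [a^c/(c!(1−ρ))]·P₀ = [55.20529/(120·0.5539)]·0.106053
= 0.83055·0.106053 = 0.088082

Final: 0.088082


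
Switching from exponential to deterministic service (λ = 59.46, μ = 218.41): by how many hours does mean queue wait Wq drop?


ρ = 59.46/218.41 = 0.2722
Wq(M/M/1) = ρ/(μ−λ) = 0.2722/158.95 = 0.001713 hr
Wq(M/D/1) = ρ/(2(μ−λ)) = 0.0008564 hr
Savings = 0.001713 − 0.0008564 = 0.0008564 hr

Final: 0.0008564 hr


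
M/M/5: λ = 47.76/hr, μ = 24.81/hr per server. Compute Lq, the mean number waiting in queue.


a = λ/μ = 1.9250; ρ = a/5 = 0.3850
P₀ = 0.144985
Lq = P₀·a^c·ρ / (c!·(1−ρ)²) = 0.144985·26.43551·0.3850/(120·0.37822)
= 0.03251

Final: 0.03251


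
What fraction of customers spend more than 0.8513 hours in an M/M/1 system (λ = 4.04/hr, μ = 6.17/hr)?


W ~ Exponential(μ−λ) for M/M/1.
μ − λ = 6.17 − 4.04 = 2.1300
P(W > t) = e^{−(μ−λ)t} = e^{−1.8133} = 0.163120

Final: 0.163120


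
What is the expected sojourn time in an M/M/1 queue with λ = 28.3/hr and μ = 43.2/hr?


W = 1/(μ−λ) = 1/(43.2 − 28.3) = 1/14.90 = 0.06711 hr

Final: 0.06711 hr


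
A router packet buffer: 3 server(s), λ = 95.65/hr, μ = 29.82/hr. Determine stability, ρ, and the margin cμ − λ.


Total capacity cμ = 3·29.82 = 89.46/hr
ρ = λ/(cμ) = 95.65/89.46 = 1.0692
Stable ⇔ ρ < 1: NO
Spare capacity = cμ − λ = 89.46 − 95.65 = -6.19/hr

Final: ρ = 1.0692; unstable; margin = -6.19/hr


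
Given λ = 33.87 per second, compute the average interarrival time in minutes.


Mean interarrival time = 1/λ = 1/33.87 second = 0.02952 second
In minutes: 0.02952 × 0.0166667 = 0.0004921 min

Final: 0.0004921 min


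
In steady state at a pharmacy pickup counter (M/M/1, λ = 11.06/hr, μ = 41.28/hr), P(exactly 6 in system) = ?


ρ = 11.06/41.28 = 0.2679
P_n = (1−ρ)·ρ^n = (1 − 0.2679)·0.2679^6 = 0.7321·0.0003699 = 0.0002708

Final: 0.0002708


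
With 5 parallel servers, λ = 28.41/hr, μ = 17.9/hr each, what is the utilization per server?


ρ = λ/(cμ) = 28.41/(5·17.9) = 28.41/89.50 = 0.3174

Final: 0.3174


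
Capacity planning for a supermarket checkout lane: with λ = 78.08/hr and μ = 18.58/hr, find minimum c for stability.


Stability requires cμ > λ ⇔ c > λ/μ.
λ/μ = 78.08/18.58 = 4.2024
Minimum integer c = ⌊4.2024⌋ + 1 = 5
Check: 5·18.58 = 92.90 > 78.08, while 4·18.58 = 74.32 ≤ 78.08

Final: 5 servers


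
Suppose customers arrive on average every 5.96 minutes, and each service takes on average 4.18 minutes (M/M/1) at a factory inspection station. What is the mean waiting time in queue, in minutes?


λ = 60/5.96 = 10.0671 /hr
μ = 60/4.18 = 14.3541 /hr
ρ = λ/μ = 10.0671/14.3541 = 0.7013
Wq = ρ/(μ−λ) = 0.7013/(14.3541−10.0671) = 0.16360 hr
In minutes: 0.16360·60 = 9.816 min

Final: 9.816 min


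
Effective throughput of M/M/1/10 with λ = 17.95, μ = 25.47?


ρ = 0.7048; P_K = (1−ρ)ρ^10/(1−ρ^11) = 0.009118
λ_eff = λ(1 − P_K) = 17.95·(1 − 0.009118) = 17.95·0.990882 = 17.7863 /hr

Final: 17.7863 /hr


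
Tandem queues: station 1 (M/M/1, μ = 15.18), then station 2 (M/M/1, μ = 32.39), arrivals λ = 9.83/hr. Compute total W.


Each node sees arrival rate λ = 9.83/hr (tandem ⇒ throughput preserved).
W₁ = 1/(μ₁−λ) = 1/(15.18−9.83) = 0.18692 hr
W₂ = 1/(μ₂−λ) = 1/(32.39−9.83) = 0.04433 hr
W_total = W₁ + W₂ = 0.18692 + 0.04433 = 0.23124 hr

Final: 0.23124 hr


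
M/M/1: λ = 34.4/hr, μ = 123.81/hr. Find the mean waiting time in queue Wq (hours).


ρ = 34.4/123.81 = 0.2778
Wq = ρ/(μ−λ) = 0.2778/(123.81 − 34.4) = 0.2778/89.41 = 0.003108 hr

Final: 0.003108 hr


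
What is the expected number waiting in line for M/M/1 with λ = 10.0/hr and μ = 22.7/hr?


ρ = 10.0/22.7 = 0.4405
Lq = ρ²/(1−ρ) = 0.1941/0.5595 = 0.3469

Final: 0.3469


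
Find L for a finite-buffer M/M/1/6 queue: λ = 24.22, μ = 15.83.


ρ = 24.22/15.83 = 1.5300
L = ρ[1 − (K+1)ρ^K + Kρ^(K+1)] / [(1−ρ)(1−ρ^(K+1))]
Numerator: 1.5300·(1 − 7·12.828012 + 6·19.626939) = 44.317477
Denominator: (-0.5300)·(-18.626939) = 9.872395
L = 44.317477/9.872395 = 4.4890

Final: 4.4890


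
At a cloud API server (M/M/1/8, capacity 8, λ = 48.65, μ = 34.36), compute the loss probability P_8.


ρ = λ/μ = 48.65/34.36 = 1.4159
P_K = (1−ρ)ρ^K/(1−ρ^(K+1)) = (-0.4159·16.152417)/(1 − 22.870055)
= -6.717638/-21.870055 = 0.307161

Final: 0.307161


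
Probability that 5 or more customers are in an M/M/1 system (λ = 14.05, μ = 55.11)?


ρ = 14.05/55.11 = 0.2549
P(N ≥ n) = ρ^n = 0.2549^5 = 0.001077

Final: 0.001077


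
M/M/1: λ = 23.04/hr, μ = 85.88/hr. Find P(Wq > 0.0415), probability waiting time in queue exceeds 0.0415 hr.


ρ = 23.04/85.88 = 0.2683
P(Wq > t) = ρ·e^{−(μ−λ)t} = 0.2683·e^{−2.6079}
= 0.2683·0.073692 = 0.019770

Final: 0.019770


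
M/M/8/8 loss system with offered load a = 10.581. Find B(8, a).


B(c,a) = (a^c/c!) / Σ_{k=0}^{c} a^k/k!
a^8/8! = 3896.666085
Σ terms (k=0..8): 1.00000 + 10.58100 + 55.97878 + 197.43716 + 522.27064 + 1105.22914 + 1949.07158 + 2946.16092 + 3896.66609 = 10684.395310
B = 3896.666085/10684.395310 = 0.364706

Final: 0.364706


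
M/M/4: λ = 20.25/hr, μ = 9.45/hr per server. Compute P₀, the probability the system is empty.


a = λ/μ = 20.25/9.45 = 2.1429; ρ = a/c = 0.5357
Σ_{k=0}^{3} a^k/k! (terms k=0..3) = 1.00000 + 2.14286 + 2.29592 + 1.63994 = 7.07872
Tail: a^4/(4!(1−ρ)) = 21.08496/(24·0.4643) = 1.89224
P₀ = 1/(7.07872 + 1.89224) = 1/8.97096 = 0.111471

Final: 0.111471


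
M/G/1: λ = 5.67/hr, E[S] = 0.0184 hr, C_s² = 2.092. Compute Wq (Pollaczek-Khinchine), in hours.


ρ = λ·E[S] = 5.67·0.0184 = 0.1043
E[S²] = E[S]²(1+C_s²) = 0.0184²·(1+2.092) = 0.001047
Wq = λ·E[S²]/(2(1−ρ)) = 5.67·0.001047/(2·0.8957) = 0.003313 hr

Final: 0.003313 hr


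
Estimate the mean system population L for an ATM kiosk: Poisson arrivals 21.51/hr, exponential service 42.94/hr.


ρ = λ/μ = 21.51/42.94 = 0.5009
L = ρ/(1−ρ) = 0.5009/(1 − 0.5009) = 0.5009/0.4991 = 1.0037

Final: 1.0037


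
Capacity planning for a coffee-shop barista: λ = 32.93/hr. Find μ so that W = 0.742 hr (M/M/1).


W = 1/(μ−λ) ⇒ μ − λ = 1/W = 1/0.742 = 1.3477
μ = λ + 1/W = 32.93 + 1.3477 = 34.2777 per hr

Final: 34.2777 /hr


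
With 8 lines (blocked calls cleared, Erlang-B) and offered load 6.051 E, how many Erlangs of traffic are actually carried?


B(8,6.051) = 0.124711 (Erlang-B)
Carried load = a(1 − B) = 6.051·(1 − 0.124711) = 6.051·0.875289 = 5.2964 E

Final: 5.2964 Erlangs


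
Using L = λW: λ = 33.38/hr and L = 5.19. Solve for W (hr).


W = L/λ = 5.19/33.38 = 0.1555 hr

Final: 0.1555 hr


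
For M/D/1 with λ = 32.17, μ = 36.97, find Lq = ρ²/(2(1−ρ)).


ρ = 32.17/36.97 = 0.8702
M/D/1: Lq = ρ²/(2(1−ρ)) = 0.7572/(2·0.1298) = 2.91596

Final: 2.91596


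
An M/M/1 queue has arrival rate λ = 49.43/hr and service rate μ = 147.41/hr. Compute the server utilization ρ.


ρ = λ/μ = 49.43/147.41 = 0.3353

Final: 0.3353


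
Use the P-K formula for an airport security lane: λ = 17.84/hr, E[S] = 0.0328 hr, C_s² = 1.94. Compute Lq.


ρ = λ·E[S] = 17.84·0.0328 = 0.5852
Lq = ρ²(1+C_s²)/(2(1−ρ)) = 0.3424·(1+1.94)/(2·0.4148)
= 0.3424·2.9400/0.8297 = 1.21329

Final: 1.21329


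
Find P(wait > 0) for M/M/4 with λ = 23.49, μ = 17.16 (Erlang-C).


a = λ/μ = 1.3689; ρ = a/4 = 0.3422
P₀ = 0.252798 (from M/M/c formula)
C(c,a) = [a^c/(c!(1−ρ))]·P₀ = [3.51126/(24·0.6578)]·0.252798
= 0.22242·0.252798 = 0.056227

Final: 0.056227


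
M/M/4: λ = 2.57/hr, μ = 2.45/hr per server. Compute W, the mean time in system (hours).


a = 1.0490; ρ = 0.2622; P₀ = 0.349661
Lq = P₀·a^c·ρ/(c!(1−ρ)²) = 0.008499
Wq = Lq/λ = 0.008499/2.57 = 0.003307 hr
W = Wq + 1/μ = 0.003307 + 0.40816 = 0.41147 hr

Final: 0.41147 hr


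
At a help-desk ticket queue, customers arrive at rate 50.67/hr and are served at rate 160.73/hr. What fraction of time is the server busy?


ρ = λ/μ = 50.67/160.73 = 0.3152

Final: 0.3152


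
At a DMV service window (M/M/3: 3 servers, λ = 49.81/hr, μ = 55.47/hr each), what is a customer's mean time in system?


a = 0.8980; ρ = 0.2993; P₀ = 0.404308
Lq = P₀·a^c·ρ/(c!(1−ρ)²) = 0.02975
Wq = Lq/λ = 0.02975/49.81 = 0.0005972 hr
W = Wq + 1/μ = 0.0005972 + 0.01803 = 0.01862 hr

Final: 0.01862 hr


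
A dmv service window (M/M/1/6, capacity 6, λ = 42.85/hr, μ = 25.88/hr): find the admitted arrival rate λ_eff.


ρ = 1.6557; P_K = (1−ρ)ρ^6/(1−ρ^7) = 0.407993
λ_eff = λ(1 − P_K) = 42.85·(1 − 0.407993) = 42.85·0.592007 = 25.3675 /hr

Final: 25.3675 /hr


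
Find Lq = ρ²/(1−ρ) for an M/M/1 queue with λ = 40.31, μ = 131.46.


ρ = 40.31/131.46 = 0.3066
Lq = ρ²/(1−ρ) = 0.09402/0.6934 = 0.1356

Final: 0.1356


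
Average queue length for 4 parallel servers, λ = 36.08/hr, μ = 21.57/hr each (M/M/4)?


a = λ/μ = 1.6727; ρ = a/4 = 0.4182
P₀ = 0.184766
Lq = P₀·a^c·ρ / (c!·(1−ρ)²) = 0.184766·7.82827·0.4182/(24·0.33852)
= 0.07445

Final: 0.07445


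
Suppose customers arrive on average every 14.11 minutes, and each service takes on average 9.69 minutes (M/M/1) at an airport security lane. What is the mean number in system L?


λ = 60/14.11 = 4.2523 /hr
μ = 60/9.69 = 6.1920 /hr
ρ = λ/μ = 4.2523/6.1920 = 0.6867
L = ρ/(1−ρ) = 0.6867/0.3133 = 2.1923

Final: 2.1923


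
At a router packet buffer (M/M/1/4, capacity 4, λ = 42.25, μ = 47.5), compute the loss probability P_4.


ρ = λ/μ = 42.25/47.5 = 0.8895
P_K = (1−ρ)ρ^K/(1−ρ^(K+1)) = (0.1105·0.625940)/(1 − 0.556757)
= 0.069183/0.443243 = 0.156083

Final: 0.156083
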